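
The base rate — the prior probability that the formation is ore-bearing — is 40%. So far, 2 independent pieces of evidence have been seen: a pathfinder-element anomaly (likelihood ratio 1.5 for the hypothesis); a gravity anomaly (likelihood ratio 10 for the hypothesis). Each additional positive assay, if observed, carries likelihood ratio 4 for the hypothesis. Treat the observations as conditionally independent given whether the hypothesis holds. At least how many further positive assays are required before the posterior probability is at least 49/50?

Prior odds = 0.4/0.6 = 2/3.
Combined Bayes factor of the evidence already in hand = 1.5 × 10 = 15.
Odds after that evidence = (2/3) × 15 = 10.
Target odds = 0.98/0.02 = 49.
Need 4ⁿ ≥ 49 ÷ 10 = 4.9.
4¹ = 4 falls short of 4.9 but 4² = 16 reaches it, so n = 2.

2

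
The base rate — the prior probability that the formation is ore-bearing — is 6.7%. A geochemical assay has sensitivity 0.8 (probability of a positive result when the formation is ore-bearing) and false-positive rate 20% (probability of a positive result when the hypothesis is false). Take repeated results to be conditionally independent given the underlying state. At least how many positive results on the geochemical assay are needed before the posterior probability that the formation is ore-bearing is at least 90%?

Prior odds: 0.067 ÷ 0.933 = 67/933.
Likelihood ratio of a positive result = 0.8/0.2 = 4.
Target odds: 0.9 ÷ 0.1 = 9.
Require 4ⁿ ≥ 9 ÷ (67/933) = 8397/67.
4³ = 64 falls short of 8397/67 but 4⁴ = 256 reaches it, so n = 4.

4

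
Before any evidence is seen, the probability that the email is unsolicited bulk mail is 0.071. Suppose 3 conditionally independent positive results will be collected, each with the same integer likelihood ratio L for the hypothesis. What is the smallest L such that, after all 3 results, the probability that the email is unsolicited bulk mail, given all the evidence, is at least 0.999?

24

Prior odds = 0.071/0.929 = 71/929.
Target odds = 0.999/0.001 = 999.
Need L³ ≥ 999 ÷ (71/929) = 928071/71.
23³ = 12167 < 928071/71 ≤ 13824 = 24³, so L = 24.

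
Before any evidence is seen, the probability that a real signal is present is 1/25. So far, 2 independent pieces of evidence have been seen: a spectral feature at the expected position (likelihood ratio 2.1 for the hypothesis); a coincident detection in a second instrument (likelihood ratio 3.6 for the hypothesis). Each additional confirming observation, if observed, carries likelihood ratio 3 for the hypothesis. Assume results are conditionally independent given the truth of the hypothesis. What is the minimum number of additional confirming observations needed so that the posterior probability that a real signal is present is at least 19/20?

4

Prior odds = 0.04/0.96 = 1/24.
Combined Bayes factor of the evidence already in hand = 2.1 × 3.6 = 7.56.
Odds after that evidence = (1/24) × 7.56 = 0.315.
Target odds = 0.95/0.05 = 19.
Need 3ⁿ ≥ 19 ÷ 0.315 = 3800/63.
3³ = 27 falls short of 3800/63 but 3⁴ = 81 reaches it, so n = 4.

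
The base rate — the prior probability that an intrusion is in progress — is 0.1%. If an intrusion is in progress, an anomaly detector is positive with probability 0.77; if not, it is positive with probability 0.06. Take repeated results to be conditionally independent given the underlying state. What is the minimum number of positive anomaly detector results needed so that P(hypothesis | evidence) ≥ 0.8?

Prior odds: 0.001 ÷ 0.999 = 1/999.
Likelihood ratio of a positive = 0.77/0.06 = 77/6.
Target posterior odds = 0.8/0.2 = 4.
Need (1/999) × (77/6)ⁿ ≥ 4, i.e. (77/6)ⁿ ≥ 3996.
(77/6)³ = 456533/216 falls short of 3996 but (77/6)⁴ = 35153041/1296 reaches it, so n = 4.

4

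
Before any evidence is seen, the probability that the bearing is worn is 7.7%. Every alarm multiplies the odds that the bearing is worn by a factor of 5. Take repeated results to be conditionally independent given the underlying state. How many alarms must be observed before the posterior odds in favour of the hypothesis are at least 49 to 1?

Prior odds: 0.077 ÷ 0.923 = 77/923.
Likelihood ratio per alarm = 5.
Target odds = 49.
Need (77/923) × 5ⁿ ≥ 49, i.e. 5ⁿ ≥ 6461/11.
5³ = 125 falls short of 6461/11 but 5⁴ = 625 reaches it, so n = 4.

4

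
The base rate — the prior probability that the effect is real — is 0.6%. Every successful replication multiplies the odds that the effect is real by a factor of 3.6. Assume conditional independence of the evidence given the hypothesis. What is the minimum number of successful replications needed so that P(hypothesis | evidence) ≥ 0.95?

Prior odds: 0.006 ÷ 0.994 = 3/497.
Likelihood ratio per successful replication = 3.6.
Target posterior odds = 0.95/0.05 = 19.
Require 3.6ⁿ ≥ 19 ÷ (3/497) = 9443/3.
3.6⁶ = 34012224/15625 falls short of 9443/3 but 3.6⁷ = 612220032/78125 reaches it, so n = 7.

7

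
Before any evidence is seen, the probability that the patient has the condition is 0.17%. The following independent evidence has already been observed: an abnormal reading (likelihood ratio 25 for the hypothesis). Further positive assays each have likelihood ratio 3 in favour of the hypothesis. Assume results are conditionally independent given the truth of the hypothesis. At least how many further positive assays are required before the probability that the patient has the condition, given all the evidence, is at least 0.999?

10

Prior odds = 0.0017/0.9983 = 17/9983.
Bayes factor of the evidence already in hand = 25.
Odds after that evidence = (17/9983) × 25 = 425/9983.
Target odds = 0.999/0.001 = 999.
Need 3ⁿ ≥ 999 ÷ (425/9983) = 9973017/425.
3⁹ = 19683 falls short of 9973017/425 but 3¹⁰ = 59049 reaches it, so n = 10.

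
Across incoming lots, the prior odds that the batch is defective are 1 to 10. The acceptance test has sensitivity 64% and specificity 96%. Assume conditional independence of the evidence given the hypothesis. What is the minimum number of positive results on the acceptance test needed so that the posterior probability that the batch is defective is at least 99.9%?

Prior odds = 0.1.
False-positive rate = 1 − 0.96 = 0.04; likelihood ratio of a positive = 0.64/0.04 = 16.
Target odds: 0.999 ÷ 0.001 = 999.
Need 0.1 × 16ⁿ ≥ 999, i.e. 16ⁿ ≥ 9990.
16³ = 4096 falls short of 9990 but 16⁴ = 65536 reaches it, so n = 4.

4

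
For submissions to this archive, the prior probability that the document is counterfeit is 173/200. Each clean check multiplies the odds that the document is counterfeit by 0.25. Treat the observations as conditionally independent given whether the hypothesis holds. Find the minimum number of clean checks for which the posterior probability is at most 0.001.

Prior odds = 0.865/0.135 = 173/27.
Likelihood ratio per clean check = 0.25.
Target posterior odds = 0.001/0.999 = 1/999.
Require 0.25ⁿ ≤ 1/999 ÷ (173/27) = 1/6401.
0.25⁶ = 1/4096 is still above 1/6401 but 0.25⁷ = 1/16384 is at or below it, so n = 7.

7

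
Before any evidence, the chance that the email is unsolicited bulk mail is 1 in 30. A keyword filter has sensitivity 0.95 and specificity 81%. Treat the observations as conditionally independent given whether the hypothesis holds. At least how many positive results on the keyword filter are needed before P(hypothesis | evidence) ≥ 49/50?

Prior odds = (1/30)/(29/30) = 1/29.
False-positive rate = 1 − 0.81 = 0.19; likelihood ratio of a positive = 0.95/0.19 = 5.
Target posterior odds = 0.98/0.02 = 49.
Require 5ⁿ ≥ 49 ÷ (1/29) = 1421.
5⁴ = 625 falls short of 1421 but 5⁵ = 3125 reaches it, so n = 5.

5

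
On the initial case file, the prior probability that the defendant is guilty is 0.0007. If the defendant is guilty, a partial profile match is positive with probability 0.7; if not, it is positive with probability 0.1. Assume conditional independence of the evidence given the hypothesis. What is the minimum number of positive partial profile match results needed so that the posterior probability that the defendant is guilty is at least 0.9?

Prior odds = 0.0007/0.9993 = 7/9993.
Likelihood ratio of a positive = 0.7/0.1 = 7.
Target odds: 0.9 ÷ 0.1 = 9.
Need (7/9993) × 7ⁿ ≥ 9, i.e. 7ⁿ ≥ 89937/7.
7⁴ = 2401 falls short of 89937/7 but 7⁵ = 16807 reaches it, so n = 5.

5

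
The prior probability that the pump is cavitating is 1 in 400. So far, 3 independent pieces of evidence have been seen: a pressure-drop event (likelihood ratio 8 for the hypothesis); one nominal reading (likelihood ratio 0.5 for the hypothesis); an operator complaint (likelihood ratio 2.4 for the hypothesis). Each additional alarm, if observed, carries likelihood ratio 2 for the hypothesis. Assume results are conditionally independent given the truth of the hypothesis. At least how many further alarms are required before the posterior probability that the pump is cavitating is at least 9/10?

9

Prior odds = 0.0025/0.9975 = 1/399.
Combined Bayes factor of the evidence already in hand = 8 × 0.5 × 2.4 = 9.6.
Odds after that evidence = (1/399) × 9.6 = 16/665.
Target odds = 0.9/0.1 = 9.
Need 2ⁿ ≥ 9 ÷ (16/665) = 374.0625.
2⁸ = 256 falls short of 374.0625 but 2⁹ = 512 reaches it, so n = 9.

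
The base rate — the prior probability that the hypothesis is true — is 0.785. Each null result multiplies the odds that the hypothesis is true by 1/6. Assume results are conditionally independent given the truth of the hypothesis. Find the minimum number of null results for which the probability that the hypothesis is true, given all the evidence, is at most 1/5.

Prior odds: 0.785 ÷ 0.215 = 157/43.
Likelihood ratio per null result = 1/6.
Target odds: 0.2 ÷ 0.8 = 0.25.
Require (1/6)ⁿ ≤ 0.25 ÷ (157/43) = 43/628.
(1/6)¹ = 1/6 is still above 43/628 but (1/6)² = 1/36 is at or below it, so n = 2.

2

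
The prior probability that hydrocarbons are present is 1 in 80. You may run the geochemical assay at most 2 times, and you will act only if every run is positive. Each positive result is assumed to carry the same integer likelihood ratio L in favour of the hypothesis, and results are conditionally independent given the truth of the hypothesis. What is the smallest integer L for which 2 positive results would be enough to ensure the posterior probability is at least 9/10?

27

Prior odds = 0.0125/0.9875 = 1/79.
Target odds = 0.9/0.1 = 9.
Need L² ≥ 9 ÷ (1/79) = 711.
26² = 676 < 711 ≤ 729 = 27², so L = 27.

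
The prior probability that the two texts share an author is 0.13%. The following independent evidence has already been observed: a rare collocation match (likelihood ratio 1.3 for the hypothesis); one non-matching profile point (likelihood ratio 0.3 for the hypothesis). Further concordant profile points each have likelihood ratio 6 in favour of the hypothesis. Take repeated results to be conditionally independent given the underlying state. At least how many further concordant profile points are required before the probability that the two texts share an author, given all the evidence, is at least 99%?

Prior odds = 0.0013/0.9987 = 13/9987.
Combined Bayes factor of the evidence already in hand = 1.3 × 0.3 = 0.39.
Odds after that evidence = (13/9987) × 0.39 = 169/332900.
Target odds = 0.99/0.01 = 99.
Need 6ⁿ ≥ 99 ÷ (169/332900) = 32957100/169.
6⁶ = 46656 falls short of 32957100/169 but 6⁷ = 279936 reaches it, so n = 7.

7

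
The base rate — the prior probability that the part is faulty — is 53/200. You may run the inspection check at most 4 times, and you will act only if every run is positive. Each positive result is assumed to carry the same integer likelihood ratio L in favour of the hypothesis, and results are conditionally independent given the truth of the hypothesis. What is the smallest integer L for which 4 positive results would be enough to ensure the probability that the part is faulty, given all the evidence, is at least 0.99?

5

Prior odds = 0.265/0.735 = 53/147.
Target odds = 0.99/0.01 = 99.
Need L⁴ ≥ 99 ÷ (53/147) = 14553/53.
4⁴ = 256 < 14553/53 ≤ 625 = 5⁴, so L = 5.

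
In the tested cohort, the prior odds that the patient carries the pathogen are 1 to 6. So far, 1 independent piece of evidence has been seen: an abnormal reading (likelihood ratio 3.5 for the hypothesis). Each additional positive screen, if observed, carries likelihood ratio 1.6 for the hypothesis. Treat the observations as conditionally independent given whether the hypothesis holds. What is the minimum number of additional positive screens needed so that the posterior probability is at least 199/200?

Prior odds = 1/6.
Bayes factor of the evidence already in hand = 3.5.
Odds after that evidence = (1/6) × 3.5 = 7/12.
Target odds = 0.995/0.005 = 199.
Need 1.6ⁿ ≥ 199 ÷ (7/12) = 2388/7.
1.6¹² ≈281.475 falls short of 2388/7 but 1.6¹³ ≈450.36 reaches it, so n = 13.

13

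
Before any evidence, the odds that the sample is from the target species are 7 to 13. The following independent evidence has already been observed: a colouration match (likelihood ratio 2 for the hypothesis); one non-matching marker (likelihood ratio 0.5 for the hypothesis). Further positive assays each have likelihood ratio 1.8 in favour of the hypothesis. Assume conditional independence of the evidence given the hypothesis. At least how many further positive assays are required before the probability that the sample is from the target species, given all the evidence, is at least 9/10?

Prior odds = 7/13.
Combined Bayes factor of the evidence already in hand = 2 × 0.5 = 1.
Odds after that evidence = (7/13) × 1 = 7/13.
Target odds = 0.9/0.1 = 9.
Need 1.8ⁿ ≥ 9 ÷ (7/13) = 117/7.
1.8⁴ = 10.4976 falls short of 117/7 but 1.8⁵ = 18.89568 reaches it, so n = 5.

5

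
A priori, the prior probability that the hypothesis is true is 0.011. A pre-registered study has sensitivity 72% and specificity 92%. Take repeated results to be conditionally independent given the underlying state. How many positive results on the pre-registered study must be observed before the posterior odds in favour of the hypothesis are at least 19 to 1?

Prior odds: 0.011 ÷ 0.989 = 11/989.
False-positive rate = 1 − 0.92 = 0.08; likelihood ratio of a positive = 0.72/0.08 = 9.
Target odds = 19.
Require 9ⁿ ≥ 19 ÷ (11/989) = 18791/11.
9³ = 729 falls short of 18791/11 but 9⁴ = 6561 reaches it, so n = 4.

4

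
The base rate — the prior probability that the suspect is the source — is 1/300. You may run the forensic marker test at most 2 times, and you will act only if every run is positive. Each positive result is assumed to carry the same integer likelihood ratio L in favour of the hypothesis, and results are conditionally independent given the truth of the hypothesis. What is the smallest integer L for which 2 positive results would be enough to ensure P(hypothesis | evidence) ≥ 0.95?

76

Prior odds = (1/300)/(299/300) = 1/299.
Target odds = 0.95/0.05 = 19.
Need L² ≥ 19 ÷ (1/299) = 5681.
75² = 5625 < 5681 ≤ 5776 = 76², so L = 76.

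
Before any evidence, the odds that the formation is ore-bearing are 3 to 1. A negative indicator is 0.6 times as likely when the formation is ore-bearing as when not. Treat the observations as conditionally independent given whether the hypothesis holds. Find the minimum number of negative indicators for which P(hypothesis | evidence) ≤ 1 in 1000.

16

Prior odds = 3.
Likelihood ratio per negative indicator = 0.6.
Target posterior odds = 0.001/0.999 = 1/999.
Require 0.6ⁿ ≤ 1/999 ÷ 3 = 1/2997.
0.6¹⁵ ≈0.000470185 is still above 1/2997 but 0.6¹⁶ ≈0.000282111 is at or below it, so n = 16.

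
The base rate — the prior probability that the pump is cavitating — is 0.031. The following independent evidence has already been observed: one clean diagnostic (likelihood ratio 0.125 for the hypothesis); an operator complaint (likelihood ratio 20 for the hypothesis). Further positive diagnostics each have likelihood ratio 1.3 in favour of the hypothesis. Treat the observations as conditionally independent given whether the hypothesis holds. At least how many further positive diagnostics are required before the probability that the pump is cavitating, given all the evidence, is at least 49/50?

25

Prior odds = 0.031/0.969 = 31/969.
Combined Bayes factor of the evidence already in hand = 0.125 × 20 = 2.5.
Odds after that evidence = (31/969) × 2.5 = 155/1938.
Target odds = 0.98/0.02 = 49.
Need 1.3ⁿ ≥ 49 ÷ (155/1938) = 94962/155.
1.3²⁴ ≈542.801 falls short of 94962/155 but 1.3²⁵ ≈705.641 reaches it, so n = 25.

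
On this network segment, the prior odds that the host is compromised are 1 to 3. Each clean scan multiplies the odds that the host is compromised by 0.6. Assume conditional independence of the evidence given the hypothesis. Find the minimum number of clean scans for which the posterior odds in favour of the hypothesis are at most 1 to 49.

6

Prior odds = 1/3.
Likelihood ratio per clean scan = 0.6.
Target odds = 1/49.
Require 0.6ⁿ ≤ 1/49 ÷ (1/3) = 3/49.
0.6⁵ = 0.07776 is still above 3/49 but 0.6⁶ = 729/15625 is at or below it, so n = 6.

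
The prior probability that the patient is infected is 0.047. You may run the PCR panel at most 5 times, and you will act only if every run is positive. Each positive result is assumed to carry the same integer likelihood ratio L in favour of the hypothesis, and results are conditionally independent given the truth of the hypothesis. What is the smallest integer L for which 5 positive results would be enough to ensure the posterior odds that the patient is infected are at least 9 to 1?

Prior odds = 0.047/0.953 = 47/953.
Target odds = 9.
Need L⁵ ≥ 9 ÷ (47/953) = 8577/47.
2⁵ = 32 < 8577/47 ≤ 243 = 3⁵, so L = 3.

3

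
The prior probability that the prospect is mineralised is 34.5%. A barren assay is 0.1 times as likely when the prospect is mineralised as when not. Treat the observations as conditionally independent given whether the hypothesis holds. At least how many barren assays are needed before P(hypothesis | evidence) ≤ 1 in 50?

2

Prior odds = 0.345/0.655 = 69/131.
Likelihood ratio per barren assay = 0.1.
Target posterior odds = 0.02/0.98 = 1/49.
Require 0.1ⁿ ≤ 1/49 ÷ (69/131) = 131/3381.
0.1¹ = 0.1 is still above 131/3381 but 0.1² = 0.01 is at or below it, so n = 2.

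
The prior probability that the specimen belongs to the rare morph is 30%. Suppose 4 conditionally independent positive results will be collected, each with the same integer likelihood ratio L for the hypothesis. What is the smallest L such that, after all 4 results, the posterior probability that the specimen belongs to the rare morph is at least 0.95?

3

Prior odds = 0.3/0.7 = 3/7.
Target odds = 0.95/0.05 = 19.
Need L⁴ ≥ 19 ÷ (3/7) = 133/3.
2⁴ = 16 < 133/3 ≤ 81 = 3⁴, so L = 3.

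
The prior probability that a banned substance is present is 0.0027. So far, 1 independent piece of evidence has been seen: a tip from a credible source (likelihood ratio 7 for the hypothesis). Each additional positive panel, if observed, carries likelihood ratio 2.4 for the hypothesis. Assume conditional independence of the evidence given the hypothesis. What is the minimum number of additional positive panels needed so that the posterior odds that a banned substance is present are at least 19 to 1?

8

Prior odds = 0.0027/0.9973 = 27/9973.
Bayes factor of the evidence already in hand = 7.
Odds after that evidence = (27/9973) × 7 = 189/9973.
Target odds = 19.
Need 2.4ⁿ ≥ 19 ÷ (189/9973) = 189487/189.
2.4⁷ = 35831808/78125 falls short of 189487/189 but 2.4⁸ = 429981696/390625 reaches it, so n = 8.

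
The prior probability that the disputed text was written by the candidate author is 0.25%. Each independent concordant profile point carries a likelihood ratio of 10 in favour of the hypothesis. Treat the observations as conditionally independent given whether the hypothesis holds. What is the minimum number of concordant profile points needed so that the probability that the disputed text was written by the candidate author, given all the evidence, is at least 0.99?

5

Prior odds: 0.0025 ÷ 0.9975 = 1/399.
Likelihood ratio per concordant profile point = 10.
Target odds: 0.99 ÷ 0.01 = 99.
Require 10ⁿ ≥ 99 ÷ (1/399) = 39501.
10⁴ = 10000 falls short of 39501 but 10⁵ = 100000 reaches it, so n = 5.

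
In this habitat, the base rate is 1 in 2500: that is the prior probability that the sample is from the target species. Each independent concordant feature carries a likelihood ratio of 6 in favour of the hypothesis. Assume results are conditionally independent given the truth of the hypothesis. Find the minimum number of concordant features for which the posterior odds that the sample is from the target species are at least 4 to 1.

Prior odds: 0.0004 ÷ 0.9996 = 1/2499.
Likelihood ratio per concordant feature = 6.
Target odds = 4.
Need (1/2499) × 6ⁿ ≥ 4, i.e. 6ⁿ ≥ 9996.
6⁵ = 7776 falls short of 9996 but 6⁶ = 46656 reaches it, so n = 6.

6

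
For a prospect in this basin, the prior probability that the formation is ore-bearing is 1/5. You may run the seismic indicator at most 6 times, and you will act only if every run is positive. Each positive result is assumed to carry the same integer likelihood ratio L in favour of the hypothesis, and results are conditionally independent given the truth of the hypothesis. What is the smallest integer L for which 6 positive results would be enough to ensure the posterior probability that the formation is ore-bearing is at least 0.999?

4

Prior odds = 0.2/0.8 = 0.25.
Target odds = 0.999/0.001 = 999.
Need L⁶ ≥ 999 ÷ 0.25 = 3996.
3⁶ = 729 < 3996 ≤ 4096 = 4⁶, so L = 4.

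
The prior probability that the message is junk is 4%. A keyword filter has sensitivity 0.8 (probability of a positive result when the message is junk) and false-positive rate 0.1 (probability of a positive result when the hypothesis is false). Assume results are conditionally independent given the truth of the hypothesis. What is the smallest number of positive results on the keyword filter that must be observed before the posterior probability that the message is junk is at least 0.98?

4

Prior odds: 0.04 ÷ 0.96 = 1/24.
Likelihood ratio of a positive result = 0.8/0.1 = 8.
Target posterior odds = 0.98/0.02 = 49.
Require 8ⁿ ≥ 49 ÷ (1/24) = 1176.
8³ = 512 falls short of 1176 but 8⁴ = 4096 reaches it, so n = 4.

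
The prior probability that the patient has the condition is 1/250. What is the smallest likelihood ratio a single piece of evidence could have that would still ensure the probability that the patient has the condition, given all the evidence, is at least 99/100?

24651

Prior odds = 0.004/0.996 = 1/249.
Target odds = 0.99/0.01 = 99.
Required Bayes factor = 99 ÷ (1/249) = 24651.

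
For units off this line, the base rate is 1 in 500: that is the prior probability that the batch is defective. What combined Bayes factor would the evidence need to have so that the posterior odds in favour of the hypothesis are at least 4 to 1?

1996

Prior odds = 0.002/0.998 = 1/499.
Target odds = 4.
Required Bayes factor = 4 ÷ (1/499) = 1996.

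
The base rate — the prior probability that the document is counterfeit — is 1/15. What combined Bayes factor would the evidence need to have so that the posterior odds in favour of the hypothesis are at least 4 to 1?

Prior odds = (1/15)/(14/15) = 1/14.
Target odds = 4.
Required Bayes factor = 4 ÷ (1/14) = 56.

56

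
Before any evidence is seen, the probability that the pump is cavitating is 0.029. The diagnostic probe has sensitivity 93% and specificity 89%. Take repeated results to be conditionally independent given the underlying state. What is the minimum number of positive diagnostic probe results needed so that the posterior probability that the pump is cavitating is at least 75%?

Prior odds = 0.029/0.971 = 29/971.
False-positive rate = 1 − 0.89 = 0.11; likelihood ratio of a positive = 0.93/0.11 = 93/11.
Target posterior odds = 0.75/0.25 = 3.
Need (29/971) × (93/11)ⁿ ≥ 3, i.e. (93/11)ⁿ ≥ 2913/29.
(93/11)² = 8649/121 falls short of 2913/29 but (93/11)³ = 804357/1331 reaches it, so n = 3.

3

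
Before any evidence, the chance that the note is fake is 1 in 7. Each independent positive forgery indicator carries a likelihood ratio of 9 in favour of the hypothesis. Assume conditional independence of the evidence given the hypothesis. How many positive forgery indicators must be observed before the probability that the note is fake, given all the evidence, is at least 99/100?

Prior odds = (1/7)/(6/7) = 1/6.
Likelihood ratio per positive forgery indicator = 9.
Target odds: 0.99 ÷ 0.01 = 99.
Require 9ⁿ ≥ 99 ÷ (1/6) = 594.
9² = 81 falls short of 594 but 9³ = 729 reaches it, so n = 3.

3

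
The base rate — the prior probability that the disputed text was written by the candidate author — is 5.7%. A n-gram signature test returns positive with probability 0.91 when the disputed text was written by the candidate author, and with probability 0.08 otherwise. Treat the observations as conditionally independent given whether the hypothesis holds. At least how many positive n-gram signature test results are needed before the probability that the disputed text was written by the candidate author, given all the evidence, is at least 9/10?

3

Prior odds: 0.057 ÷ 0.943 = 57/943.
Likelihood ratio of a positive result = 0.91/0.08 = 11.375.
Target posterior odds = 0.9/0.1 = 9.
Require 11.375ⁿ ≥ 9 ÷ (57/943) = 2829/19.
11.375² = 129.390625 falls short of 2829/19 but 11.375³ = 753571/512 reaches it, so n = 3.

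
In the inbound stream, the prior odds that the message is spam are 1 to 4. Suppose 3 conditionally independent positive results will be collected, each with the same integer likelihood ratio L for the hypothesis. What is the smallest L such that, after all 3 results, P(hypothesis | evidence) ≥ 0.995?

Prior odds = 0.25.
Target odds = 0.995/0.005 = 199.
Need L³ ≥ 199 ÷ 0.25 = 796.
9³ = 729 < 796 ≤ 1000 = 10³, so L = 10.

10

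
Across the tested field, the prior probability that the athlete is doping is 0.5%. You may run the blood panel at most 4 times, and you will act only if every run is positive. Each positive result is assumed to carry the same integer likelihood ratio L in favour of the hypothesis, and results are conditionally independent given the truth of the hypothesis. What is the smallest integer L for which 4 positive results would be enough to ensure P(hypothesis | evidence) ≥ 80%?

6

Prior odds = 0.005/0.995 = 1/199.
Target odds = 0.8/0.2 = 4.
Need L⁴ ≥ 4 ÷ (1/199) = 796.
5⁴ = 625 < 796 ≤ 1296 = 6⁴, so L = 6.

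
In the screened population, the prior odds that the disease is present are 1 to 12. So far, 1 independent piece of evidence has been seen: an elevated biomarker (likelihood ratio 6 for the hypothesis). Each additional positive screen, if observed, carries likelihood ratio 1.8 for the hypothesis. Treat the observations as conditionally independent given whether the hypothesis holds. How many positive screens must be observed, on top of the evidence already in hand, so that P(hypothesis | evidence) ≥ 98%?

8

Prior odds = 1/12.
Bayes factor of the evidence already in hand = 6.
Odds after that evidence = (1/12) × 6 = 0.5.
Target odds = 0.98/0.02 = 49.
Need 1.8ⁿ ≥ 49 ÷ 0.5 = 98.
1.8⁷ = 4782969/78125 falls short of 98 but 1.8⁸ = 43046721/390625 reaches it, so n = 8.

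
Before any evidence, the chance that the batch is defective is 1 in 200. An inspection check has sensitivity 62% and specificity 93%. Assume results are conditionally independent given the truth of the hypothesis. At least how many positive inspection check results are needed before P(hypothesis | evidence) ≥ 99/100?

Prior odds: 0.005 ÷ 0.995 = 1/199.
False-positive rate = 1 − 0.93 = 0.07; likelihood ratio of a positive = 0.62/0.07 = 62/7.
Target posterior odds = 0.99/0.01 = 99.
Need (1/199) × (62/7)ⁿ ≥ 99, i.e. (62/7)ⁿ ≥ 19701.
(62/7)⁴ = 14776336/2401 falls short of 19701 but (62/7)⁵ = 916132832/16807 reaches it, so n = 5.

5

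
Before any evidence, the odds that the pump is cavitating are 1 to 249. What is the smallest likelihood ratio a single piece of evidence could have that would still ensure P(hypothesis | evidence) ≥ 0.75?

Prior odds = 1/249.
Target odds = 0.75/0.25 = 3.
Required Bayes factor = 3 ÷ (1/249) = 747.

747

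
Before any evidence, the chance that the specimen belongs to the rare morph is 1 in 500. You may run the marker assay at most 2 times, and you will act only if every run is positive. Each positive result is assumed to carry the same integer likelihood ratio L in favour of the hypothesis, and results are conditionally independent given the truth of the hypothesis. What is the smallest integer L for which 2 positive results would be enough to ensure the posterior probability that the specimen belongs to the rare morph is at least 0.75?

39

Prior odds = 0.002/0.998 = 1/499.
Target odds = 0.75/0.25 = 3.
Need L² ≥ 3 ÷ (1/499) = 1497.
38² = 1444 < 1497 ≤ 1521 = 39², so L = 39.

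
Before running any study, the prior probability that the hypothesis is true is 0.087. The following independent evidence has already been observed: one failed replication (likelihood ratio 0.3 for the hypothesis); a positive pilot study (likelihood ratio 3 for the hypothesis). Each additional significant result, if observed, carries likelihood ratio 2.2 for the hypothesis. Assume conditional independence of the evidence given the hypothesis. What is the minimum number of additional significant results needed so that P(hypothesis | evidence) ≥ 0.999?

Prior odds = 0.087/0.913 = 87/913.
Combined Bayes factor of the evidence already in hand = 0.3 × 3 = 0.9.
Odds after that evidence = (87/913) × 0.9 = 783/9130.
Target odds = 0.999/0.001 = 999.
Need 2.2ⁿ ≥ 999 ÷ (783/9130) = 337810/29.
2.2¹¹ ≈5843.18 falls short of 337810/29 but 2.2¹² ≈12855 reaches it, so n = 12.

12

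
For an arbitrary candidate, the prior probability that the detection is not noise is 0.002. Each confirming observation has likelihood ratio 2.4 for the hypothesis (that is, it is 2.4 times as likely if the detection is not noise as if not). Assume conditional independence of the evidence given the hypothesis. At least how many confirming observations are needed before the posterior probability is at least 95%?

Prior odds = 0.002/0.998 = 1/499.
Likelihood ratio per confirming observation = 2.4.
Target odds: 0.95 ÷ 0.05 = 19.
Need (1/499) × 2.4ⁿ ≥ 19, i.e. 2.4ⁿ ≥ 9481.
2.4¹⁰ ≈6340.34 falls short of 9481 but 2.4¹¹ ≈15216.8 reaches it, so n = 11.

11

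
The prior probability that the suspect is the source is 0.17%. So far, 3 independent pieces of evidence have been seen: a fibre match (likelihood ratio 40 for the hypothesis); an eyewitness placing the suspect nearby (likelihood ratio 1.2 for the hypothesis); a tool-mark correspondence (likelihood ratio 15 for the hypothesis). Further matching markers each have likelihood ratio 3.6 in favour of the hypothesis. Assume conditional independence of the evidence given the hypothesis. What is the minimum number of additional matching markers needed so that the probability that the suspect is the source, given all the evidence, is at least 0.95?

3

Prior odds = 0.0017/0.9983 = 17/9983.
Combined Bayes factor of the evidence already in hand = 40 × 1.2 × 15 = 720.
Odds after that evidence = (17/9983) × 720 = 12240/9983.
Target odds = 0.95/0.05 = 19.
Need 3.6ⁿ ≥ 19 ÷ (12240/9983) = 189677/12240.
3.6² = 12.96 falls short of 189677/12240 but 3.6³ = 46.656 reaches it, so n = 3.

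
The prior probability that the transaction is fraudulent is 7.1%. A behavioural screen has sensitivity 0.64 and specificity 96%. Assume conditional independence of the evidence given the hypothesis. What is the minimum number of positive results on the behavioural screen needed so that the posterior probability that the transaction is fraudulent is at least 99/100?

Prior odds = 0.071/0.929 = 71/929.
False-positive rate = 1 − 0.96 = 0.04; likelihood ratio of a positive = 0.64/0.04 = 16.
Target posterior odds = 0.99/0.01 = 99.
Need (71/929) × 16ⁿ ≥ 99, i.e. 16ⁿ ≥ 91971/71.
16² = 256 falls short of 91971/71 but 16³ = 4096 reaches it, so n = 3.

3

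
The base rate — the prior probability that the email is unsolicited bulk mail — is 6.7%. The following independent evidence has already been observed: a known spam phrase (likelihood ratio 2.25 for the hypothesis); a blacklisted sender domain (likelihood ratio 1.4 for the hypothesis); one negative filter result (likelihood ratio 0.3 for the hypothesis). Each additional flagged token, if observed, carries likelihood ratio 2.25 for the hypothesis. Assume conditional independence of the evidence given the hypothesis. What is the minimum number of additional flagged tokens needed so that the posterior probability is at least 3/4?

Prior odds = 0.067/0.933 = 67/933.
Combined Bayes factor of the evidence already in hand = 2.25 × 1.4 × 0.3 = 0.945.
Odds after that evidence = (67/933) × 0.945 = 4221/62200.
Target odds = 0.75/0.25 = 3.
Need 2.25ⁿ ≥ 3 ÷ (4221/62200) = 62200/1407.
2.25⁴ = 25.62890625 falls short of 62200/1407 but 2.25⁵ = 59049/1024 reaches it, so n = 5.

5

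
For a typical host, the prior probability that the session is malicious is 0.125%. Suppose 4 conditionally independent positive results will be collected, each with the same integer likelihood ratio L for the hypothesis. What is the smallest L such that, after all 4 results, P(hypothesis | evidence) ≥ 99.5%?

Prior odds = 0.00125/0.99875 = 1/799.
Target odds = 0.995/0.005 = 199.
Need L⁴ ≥ 199 ÷ (1/799) = 159001.
19⁴ = 130321 < 159001 ≤ 160000 = 20⁴, so L = 20.

20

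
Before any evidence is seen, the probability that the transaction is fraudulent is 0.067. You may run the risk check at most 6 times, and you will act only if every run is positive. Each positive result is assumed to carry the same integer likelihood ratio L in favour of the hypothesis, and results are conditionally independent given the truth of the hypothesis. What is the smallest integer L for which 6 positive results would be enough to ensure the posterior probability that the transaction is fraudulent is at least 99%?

Prior odds = 0.067/0.933 = 67/933.
Target odds = 0.99/0.01 = 99.
Need L⁶ ≥ 99 ÷ (67/933) = 92367/67.
3⁶ = 729 < 92367/67 ≤ 4096 = 4⁶, so L = 4.

4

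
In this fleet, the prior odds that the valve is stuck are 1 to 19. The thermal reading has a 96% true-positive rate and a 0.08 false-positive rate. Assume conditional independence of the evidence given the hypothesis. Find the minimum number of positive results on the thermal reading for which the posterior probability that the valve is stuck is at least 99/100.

4

Prior odds = 1/19.
Likelihood ratio of a positive result = 0.96/0.08 = 12.
Target odds: 0.99 ÷ 0.01 = 99.
Need (1/19) × 12ⁿ ≥ 99, i.e. 12ⁿ ≥ 1881.
12³ = 1728 falls short of 1881 but 12⁴ = 20736 reaches it, so n = 4.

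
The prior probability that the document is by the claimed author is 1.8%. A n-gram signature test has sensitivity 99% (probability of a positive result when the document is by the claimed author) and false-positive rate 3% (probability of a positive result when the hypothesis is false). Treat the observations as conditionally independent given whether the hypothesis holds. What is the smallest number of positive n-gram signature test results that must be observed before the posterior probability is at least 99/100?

Prior odds = 0.018/0.982 = 9/491.
Likelihood ratio of a positive result = 0.99/0.03 = 33.
Target odds: 0.99 ÷ 0.01 = 99.
Need (9/491) × 33ⁿ ≥ 99, i.e. 33ⁿ ≥ 5401.
33² = 1089 falls short of 5401 but 33³ = 35937 reaches it, so n = 3.

3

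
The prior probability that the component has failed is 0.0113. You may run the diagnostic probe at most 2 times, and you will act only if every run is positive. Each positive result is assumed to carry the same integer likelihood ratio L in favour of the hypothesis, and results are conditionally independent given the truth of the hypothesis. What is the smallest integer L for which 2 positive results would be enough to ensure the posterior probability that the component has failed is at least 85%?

23

Prior odds = 0.0113/0.9887 = 113/9887.
Target odds = 0.85/0.15 = 17/3.
Need L² ≥ 17/3 ÷ (113/9887) = 168079/339.
22² = 484 < 168079/339 ≤ 529 = 23², so L = 23.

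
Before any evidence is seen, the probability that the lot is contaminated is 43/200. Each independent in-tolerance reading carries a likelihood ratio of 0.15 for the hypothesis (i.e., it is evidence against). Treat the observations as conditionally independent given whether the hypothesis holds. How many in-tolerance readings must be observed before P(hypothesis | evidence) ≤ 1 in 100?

Prior odds: 0.215 ÷ 0.785 = 43/157.
Likelihood ratio per in-tolerance reading = 0.15.
Target odds: 0.01 ÷ 0.99 = 1/99.
Require 0.15ⁿ ≤ 1/99 ÷ (43/157) = 157/4257.
0.15¹ = 0.15 is still above 157/4257 but 0.15² = 0.0225 is at or below it, so n = 2.

2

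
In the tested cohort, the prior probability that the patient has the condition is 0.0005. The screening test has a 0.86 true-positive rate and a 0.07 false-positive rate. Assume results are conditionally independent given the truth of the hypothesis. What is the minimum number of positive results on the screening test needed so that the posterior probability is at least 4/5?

4

Prior odds = 0.0005/0.9995 = 1/1999.
Likelihood ratio of a positive result = 0.86/0.07 = 86/7.
Target odds: 0.8 ÷ 0.2 = 4.
Need (1/1999) × (86/7)ⁿ ≥ 4, i.e. (86/7)ⁿ ≥ 7996.
(86/7)³ = 636056/343 falls short of 7996 but (86/7)⁴ = 54700816/2401 reaches it, so n = 4.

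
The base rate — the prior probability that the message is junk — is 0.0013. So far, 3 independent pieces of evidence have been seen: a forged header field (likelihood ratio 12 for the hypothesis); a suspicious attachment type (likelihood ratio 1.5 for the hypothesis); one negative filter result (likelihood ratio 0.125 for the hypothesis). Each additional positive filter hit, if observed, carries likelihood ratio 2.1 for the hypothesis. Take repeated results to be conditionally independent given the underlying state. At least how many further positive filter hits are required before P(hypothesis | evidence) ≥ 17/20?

11

Prior odds = 0.0013/0.9987 = 13/9987.
Combined Bayes factor of the evidence already in hand = 12 × 1.5 × 0.125 = 2.25.
Odds after that evidence = (13/9987) × 2.25 = 39/13316.
Target odds = 0.85/0.15 = 17/3.
Need 2.1ⁿ ≥ 17/3 ÷ (39/13316) = 226372/117.
2.1¹⁰ ≈1667.99 falls short of 226372/117 but 2.1¹¹ ≈3502.78 reaches it, so n = 11.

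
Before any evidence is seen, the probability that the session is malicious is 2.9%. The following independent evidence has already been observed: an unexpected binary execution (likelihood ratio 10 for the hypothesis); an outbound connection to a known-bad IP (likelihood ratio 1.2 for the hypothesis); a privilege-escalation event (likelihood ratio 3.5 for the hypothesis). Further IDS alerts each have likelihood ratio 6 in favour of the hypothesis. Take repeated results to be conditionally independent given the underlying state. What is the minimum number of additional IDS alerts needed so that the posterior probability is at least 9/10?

Prior odds = 0.029/0.971 = 29/971.
Combined Bayes factor of the evidence already in hand = 10 × 1.2 × 3.5 = 42.
Odds after that evidence = (29/971) × 42 = 1218/971.
Target odds = 0.9/0.1 = 9.
Need 6ⁿ ≥ 9 ÷ (1218/971) = 2913/406.
6¹ = 6 falls short of 2913/406 but 6² = 36 reaches it, so n = 2.

2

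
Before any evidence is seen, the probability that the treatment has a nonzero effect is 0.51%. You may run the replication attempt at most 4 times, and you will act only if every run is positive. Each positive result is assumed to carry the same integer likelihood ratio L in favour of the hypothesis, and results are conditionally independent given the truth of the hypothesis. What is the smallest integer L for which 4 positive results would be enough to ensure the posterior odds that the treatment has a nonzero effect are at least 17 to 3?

6

Prior odds = 0.0051/0.9949 = 51/9949.
Target odds = 17/3.
Need L⁴ ≥ 17/3 ÷ (51/9949) = 9949/9.
5⁴ = 625 < 9949/9 ≤ 1296 = 6⁴, so L = 6.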